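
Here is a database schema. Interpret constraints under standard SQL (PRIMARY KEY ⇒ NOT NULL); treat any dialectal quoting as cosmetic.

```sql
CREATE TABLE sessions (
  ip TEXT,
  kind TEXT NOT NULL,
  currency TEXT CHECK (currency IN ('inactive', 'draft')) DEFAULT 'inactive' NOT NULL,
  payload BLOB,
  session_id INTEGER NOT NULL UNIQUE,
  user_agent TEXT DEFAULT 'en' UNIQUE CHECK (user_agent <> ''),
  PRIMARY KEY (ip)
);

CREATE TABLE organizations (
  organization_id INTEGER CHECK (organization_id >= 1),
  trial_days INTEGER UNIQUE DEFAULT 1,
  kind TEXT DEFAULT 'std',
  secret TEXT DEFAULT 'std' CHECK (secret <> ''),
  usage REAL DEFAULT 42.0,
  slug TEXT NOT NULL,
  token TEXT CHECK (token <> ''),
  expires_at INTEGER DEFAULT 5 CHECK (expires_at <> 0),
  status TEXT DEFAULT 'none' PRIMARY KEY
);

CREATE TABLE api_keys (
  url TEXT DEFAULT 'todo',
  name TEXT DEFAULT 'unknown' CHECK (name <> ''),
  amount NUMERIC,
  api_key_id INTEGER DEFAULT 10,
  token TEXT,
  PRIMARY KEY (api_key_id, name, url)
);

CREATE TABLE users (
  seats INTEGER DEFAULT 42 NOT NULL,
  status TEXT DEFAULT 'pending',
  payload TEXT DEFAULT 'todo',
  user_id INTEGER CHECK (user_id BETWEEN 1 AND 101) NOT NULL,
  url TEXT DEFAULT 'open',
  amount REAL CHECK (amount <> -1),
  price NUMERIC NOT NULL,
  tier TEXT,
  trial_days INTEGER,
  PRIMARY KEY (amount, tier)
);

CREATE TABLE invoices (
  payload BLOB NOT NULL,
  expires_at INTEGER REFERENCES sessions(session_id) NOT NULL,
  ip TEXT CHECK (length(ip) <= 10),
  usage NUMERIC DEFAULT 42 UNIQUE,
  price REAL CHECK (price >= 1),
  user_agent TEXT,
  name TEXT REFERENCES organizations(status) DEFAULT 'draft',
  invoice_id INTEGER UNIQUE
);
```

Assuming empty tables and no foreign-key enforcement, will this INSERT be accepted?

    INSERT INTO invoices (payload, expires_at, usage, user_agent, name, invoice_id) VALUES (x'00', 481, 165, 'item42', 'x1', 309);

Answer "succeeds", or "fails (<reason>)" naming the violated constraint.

succeeds

NOT NULL columns: expires_at is supplied; payload is supplied.
No constraint is violated.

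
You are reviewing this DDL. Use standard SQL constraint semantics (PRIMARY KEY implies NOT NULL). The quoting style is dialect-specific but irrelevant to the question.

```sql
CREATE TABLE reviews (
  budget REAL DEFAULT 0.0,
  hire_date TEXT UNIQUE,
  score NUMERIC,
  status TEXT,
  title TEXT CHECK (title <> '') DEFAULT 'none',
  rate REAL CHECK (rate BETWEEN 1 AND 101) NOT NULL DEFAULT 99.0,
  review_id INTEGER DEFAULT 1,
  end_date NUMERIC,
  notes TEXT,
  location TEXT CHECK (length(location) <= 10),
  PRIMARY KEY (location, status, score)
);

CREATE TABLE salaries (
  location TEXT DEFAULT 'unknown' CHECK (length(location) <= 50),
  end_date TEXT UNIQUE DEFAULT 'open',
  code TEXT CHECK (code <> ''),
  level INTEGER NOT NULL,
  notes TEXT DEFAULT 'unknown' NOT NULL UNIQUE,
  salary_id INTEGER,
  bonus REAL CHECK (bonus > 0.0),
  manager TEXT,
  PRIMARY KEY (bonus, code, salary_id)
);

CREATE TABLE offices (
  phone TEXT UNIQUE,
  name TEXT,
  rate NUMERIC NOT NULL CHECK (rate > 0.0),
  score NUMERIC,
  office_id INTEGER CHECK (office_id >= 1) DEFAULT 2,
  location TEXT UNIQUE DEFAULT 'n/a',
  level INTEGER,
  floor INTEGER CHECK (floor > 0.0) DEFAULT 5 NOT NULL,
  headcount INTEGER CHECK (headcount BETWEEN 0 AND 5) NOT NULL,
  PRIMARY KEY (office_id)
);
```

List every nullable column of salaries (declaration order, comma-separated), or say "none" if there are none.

- location: CHECK does not forbid NULL (a CHECK constraint passes when its expression is NULL) → nullable.
- end_date: UNIQUE does not imply NOT NULL → nullable.
- code: part of the PRIMARY KEY, which implies NOT NULL → not nullable.
- level: declared NOT NULL → not nullable.
- notes: declared NOT NULL → not nullable.
- salary_id: part of the PRIMARY KEY, which implies NOT NULL → not nullable.
- bonus: part of the PRIMARY KEY, which implies NOT NULL → not nullable.
- manager: no NOT NULL constraint applies → nullable.

location, end_date, manager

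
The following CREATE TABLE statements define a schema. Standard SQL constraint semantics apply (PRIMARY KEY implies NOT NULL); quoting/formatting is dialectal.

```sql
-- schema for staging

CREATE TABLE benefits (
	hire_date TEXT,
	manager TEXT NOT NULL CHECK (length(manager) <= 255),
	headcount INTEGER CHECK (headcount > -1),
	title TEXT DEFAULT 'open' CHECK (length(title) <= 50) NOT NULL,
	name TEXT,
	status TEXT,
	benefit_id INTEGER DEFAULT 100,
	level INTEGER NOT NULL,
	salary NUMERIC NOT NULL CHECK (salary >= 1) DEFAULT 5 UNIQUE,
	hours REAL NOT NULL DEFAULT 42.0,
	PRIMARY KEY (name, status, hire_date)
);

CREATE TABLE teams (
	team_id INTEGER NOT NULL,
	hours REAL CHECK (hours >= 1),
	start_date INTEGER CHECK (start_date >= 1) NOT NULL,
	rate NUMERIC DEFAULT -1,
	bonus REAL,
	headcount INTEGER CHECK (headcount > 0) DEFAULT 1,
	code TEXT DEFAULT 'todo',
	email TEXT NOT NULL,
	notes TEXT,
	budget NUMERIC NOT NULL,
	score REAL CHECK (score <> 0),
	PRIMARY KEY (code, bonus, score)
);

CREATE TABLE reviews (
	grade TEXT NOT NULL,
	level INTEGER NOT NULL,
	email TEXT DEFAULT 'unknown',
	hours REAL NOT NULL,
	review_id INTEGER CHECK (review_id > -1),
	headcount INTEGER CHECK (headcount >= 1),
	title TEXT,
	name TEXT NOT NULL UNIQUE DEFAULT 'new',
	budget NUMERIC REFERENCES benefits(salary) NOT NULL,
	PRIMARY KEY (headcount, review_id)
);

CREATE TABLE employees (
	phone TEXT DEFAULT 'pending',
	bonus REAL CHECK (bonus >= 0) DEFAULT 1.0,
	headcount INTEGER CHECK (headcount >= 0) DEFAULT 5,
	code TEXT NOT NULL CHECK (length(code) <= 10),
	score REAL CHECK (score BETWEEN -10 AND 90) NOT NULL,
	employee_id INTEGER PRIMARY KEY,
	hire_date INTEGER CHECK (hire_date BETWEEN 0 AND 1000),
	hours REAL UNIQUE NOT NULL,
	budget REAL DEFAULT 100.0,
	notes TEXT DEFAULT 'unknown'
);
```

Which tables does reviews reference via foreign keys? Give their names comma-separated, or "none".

- budget REFERENCES benefits(salary).

benefits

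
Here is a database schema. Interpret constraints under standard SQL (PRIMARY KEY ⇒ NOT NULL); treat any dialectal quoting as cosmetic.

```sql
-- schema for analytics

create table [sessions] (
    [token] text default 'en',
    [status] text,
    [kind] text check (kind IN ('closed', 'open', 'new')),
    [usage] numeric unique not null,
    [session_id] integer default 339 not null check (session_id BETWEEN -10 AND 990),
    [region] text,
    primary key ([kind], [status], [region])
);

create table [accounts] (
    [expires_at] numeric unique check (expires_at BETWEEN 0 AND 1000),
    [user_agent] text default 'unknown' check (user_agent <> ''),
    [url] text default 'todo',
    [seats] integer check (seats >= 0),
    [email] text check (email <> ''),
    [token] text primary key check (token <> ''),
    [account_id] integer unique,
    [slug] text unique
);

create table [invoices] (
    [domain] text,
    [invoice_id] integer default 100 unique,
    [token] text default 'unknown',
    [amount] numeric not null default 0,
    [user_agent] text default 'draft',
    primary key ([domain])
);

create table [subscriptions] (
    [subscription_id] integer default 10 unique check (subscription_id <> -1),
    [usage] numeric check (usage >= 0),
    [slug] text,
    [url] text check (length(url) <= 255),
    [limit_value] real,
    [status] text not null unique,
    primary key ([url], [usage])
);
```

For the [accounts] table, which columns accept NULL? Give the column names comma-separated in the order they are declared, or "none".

- expires_at: CHECK does not forbid NULL (a CHECK constraint passes when its expression is NULL) → nullable.
- user_agent: CHECK does not forbid NULL (a CHECK constraint passes when its expression is NULL) → nullable.
- url: DEFAULT only fills an omitted column; an explicit NULL is still allowed → nullable.
- seats: CHECK does not forbid NULL (a CHECK constraint passes when its expression is NULL) → nullable.
- email: CHECK does not forbid NULL (a CHECK constraint passes when its expression is NULL) → nullable.
- token: part of the PRIMARY KEY, which implies NOT NULL → not nullable.
- account_id: UNIQUE does not imply NOT NULL → nullable.
- slug: UNIQUE does not imply NOT NULL → nullable.

expires_at, user_agent, url, seats, email, account_id, slug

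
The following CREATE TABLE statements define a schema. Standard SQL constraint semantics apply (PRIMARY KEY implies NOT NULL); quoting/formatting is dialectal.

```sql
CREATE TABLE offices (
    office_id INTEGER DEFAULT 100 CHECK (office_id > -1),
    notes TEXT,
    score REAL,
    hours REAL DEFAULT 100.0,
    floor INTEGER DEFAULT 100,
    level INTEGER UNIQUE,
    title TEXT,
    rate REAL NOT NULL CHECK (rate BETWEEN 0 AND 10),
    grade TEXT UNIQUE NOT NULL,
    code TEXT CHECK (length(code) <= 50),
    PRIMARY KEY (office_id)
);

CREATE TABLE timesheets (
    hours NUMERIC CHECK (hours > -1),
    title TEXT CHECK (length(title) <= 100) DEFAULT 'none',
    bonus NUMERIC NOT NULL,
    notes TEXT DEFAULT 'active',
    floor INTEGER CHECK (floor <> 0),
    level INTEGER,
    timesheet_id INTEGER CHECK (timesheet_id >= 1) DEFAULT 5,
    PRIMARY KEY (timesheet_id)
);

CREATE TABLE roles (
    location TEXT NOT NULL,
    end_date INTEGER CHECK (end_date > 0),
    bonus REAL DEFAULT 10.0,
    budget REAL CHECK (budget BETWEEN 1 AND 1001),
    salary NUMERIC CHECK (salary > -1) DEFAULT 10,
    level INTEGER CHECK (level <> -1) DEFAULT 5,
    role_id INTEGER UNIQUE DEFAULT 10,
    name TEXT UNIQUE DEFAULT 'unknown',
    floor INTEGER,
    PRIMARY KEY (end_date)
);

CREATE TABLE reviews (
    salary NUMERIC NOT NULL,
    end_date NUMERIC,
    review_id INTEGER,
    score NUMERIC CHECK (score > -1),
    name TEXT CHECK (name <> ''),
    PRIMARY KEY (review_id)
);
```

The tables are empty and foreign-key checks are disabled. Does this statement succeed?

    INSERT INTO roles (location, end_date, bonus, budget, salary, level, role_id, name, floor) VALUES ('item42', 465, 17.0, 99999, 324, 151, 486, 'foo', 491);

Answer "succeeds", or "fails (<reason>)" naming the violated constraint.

fails (CHECK on budget)

The value 99999 for budget violates CHECK (budget BETWEEN 1 AND 1001).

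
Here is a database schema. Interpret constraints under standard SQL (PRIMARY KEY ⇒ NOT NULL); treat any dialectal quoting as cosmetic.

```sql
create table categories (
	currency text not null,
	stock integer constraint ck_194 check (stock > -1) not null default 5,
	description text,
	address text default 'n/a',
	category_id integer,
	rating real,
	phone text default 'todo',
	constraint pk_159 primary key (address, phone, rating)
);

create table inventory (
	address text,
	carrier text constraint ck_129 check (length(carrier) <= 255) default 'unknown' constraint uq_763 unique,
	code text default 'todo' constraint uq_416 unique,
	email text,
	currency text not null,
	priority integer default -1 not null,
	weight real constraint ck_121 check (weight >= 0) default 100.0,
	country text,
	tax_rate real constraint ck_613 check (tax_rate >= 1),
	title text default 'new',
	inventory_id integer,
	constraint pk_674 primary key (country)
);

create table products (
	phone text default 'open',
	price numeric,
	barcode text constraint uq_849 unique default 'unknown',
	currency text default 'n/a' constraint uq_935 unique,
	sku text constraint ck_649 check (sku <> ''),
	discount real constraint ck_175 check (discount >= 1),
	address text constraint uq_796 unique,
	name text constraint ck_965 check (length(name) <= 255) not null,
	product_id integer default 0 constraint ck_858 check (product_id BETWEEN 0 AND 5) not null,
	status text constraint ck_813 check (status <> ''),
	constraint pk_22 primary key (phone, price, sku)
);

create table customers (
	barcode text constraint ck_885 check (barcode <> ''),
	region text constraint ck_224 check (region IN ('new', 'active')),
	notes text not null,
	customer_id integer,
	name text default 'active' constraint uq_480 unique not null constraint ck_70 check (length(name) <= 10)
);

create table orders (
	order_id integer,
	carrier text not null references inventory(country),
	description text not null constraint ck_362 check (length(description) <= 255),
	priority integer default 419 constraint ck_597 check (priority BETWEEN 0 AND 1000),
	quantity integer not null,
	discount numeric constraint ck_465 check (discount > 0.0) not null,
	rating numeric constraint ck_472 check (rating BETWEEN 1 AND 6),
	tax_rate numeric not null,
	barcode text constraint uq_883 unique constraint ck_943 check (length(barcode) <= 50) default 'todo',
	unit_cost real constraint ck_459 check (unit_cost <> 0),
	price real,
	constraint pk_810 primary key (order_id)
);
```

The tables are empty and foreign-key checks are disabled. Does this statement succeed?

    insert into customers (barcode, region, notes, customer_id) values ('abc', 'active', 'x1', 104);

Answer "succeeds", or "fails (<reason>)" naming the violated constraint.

succeeds

NOT NULL columns: name defaults to 'active'; notes is supplied.
CHECK constraints: 'abc' satisfies (barcode <> ''); 'active' satisfies (region IN ('new', 'active')).
No constraint is violated.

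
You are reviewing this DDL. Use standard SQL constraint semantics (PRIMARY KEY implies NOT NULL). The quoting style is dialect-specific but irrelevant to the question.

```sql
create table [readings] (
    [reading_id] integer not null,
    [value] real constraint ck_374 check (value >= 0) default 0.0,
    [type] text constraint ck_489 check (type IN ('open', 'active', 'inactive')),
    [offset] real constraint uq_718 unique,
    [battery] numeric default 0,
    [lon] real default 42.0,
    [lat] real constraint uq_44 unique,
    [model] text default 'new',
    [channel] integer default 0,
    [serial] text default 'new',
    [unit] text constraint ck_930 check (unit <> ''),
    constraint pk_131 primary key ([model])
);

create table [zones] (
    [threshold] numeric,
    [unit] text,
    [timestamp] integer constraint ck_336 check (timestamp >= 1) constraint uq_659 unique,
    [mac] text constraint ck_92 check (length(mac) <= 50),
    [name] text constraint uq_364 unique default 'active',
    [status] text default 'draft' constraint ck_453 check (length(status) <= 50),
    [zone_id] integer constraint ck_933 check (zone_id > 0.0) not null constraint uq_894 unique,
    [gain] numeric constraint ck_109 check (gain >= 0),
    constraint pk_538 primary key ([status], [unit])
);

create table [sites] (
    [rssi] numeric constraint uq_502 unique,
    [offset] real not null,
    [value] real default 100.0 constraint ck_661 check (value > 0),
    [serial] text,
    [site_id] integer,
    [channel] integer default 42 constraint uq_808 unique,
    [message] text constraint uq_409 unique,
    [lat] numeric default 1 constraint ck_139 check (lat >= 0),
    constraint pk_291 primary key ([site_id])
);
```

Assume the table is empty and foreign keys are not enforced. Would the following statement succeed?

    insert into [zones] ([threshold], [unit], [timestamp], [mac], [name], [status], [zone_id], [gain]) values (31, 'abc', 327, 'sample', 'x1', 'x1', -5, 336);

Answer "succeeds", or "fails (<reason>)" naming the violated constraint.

fails (CHECK on zone_id)

The value -5 for zone_id violates CHECK (zone_id > 0.0).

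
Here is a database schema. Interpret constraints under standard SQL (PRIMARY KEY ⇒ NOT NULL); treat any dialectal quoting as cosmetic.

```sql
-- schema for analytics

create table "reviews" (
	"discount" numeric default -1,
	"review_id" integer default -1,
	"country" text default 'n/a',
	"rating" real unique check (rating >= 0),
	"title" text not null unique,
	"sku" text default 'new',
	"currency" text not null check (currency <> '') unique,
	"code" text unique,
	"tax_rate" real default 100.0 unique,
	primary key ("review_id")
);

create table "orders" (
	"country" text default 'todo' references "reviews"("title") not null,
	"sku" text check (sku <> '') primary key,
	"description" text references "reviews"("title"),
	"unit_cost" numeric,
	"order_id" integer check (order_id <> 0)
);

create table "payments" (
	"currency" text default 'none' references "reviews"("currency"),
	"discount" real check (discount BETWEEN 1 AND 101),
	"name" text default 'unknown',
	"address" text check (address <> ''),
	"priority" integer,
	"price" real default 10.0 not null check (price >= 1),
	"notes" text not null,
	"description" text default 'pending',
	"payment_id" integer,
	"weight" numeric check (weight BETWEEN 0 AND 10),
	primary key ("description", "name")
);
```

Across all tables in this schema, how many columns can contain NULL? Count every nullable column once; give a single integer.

reviews: 6 nullable (discount, country, rating, sku, code, tax_rate — PK (review_id) and explicit NOT NULL columns excluded).
orders: 3 nullable (description, unit_cost, order_id — PK (sku) and explicit NOT NULL columns excluded).
payments: 6 nullable (currency, discount, address, priority, payment_id, weight — PK (description, name) and explicit NOT NULL columns excluded).
Total: 6 + 3 + 6 = 15.

15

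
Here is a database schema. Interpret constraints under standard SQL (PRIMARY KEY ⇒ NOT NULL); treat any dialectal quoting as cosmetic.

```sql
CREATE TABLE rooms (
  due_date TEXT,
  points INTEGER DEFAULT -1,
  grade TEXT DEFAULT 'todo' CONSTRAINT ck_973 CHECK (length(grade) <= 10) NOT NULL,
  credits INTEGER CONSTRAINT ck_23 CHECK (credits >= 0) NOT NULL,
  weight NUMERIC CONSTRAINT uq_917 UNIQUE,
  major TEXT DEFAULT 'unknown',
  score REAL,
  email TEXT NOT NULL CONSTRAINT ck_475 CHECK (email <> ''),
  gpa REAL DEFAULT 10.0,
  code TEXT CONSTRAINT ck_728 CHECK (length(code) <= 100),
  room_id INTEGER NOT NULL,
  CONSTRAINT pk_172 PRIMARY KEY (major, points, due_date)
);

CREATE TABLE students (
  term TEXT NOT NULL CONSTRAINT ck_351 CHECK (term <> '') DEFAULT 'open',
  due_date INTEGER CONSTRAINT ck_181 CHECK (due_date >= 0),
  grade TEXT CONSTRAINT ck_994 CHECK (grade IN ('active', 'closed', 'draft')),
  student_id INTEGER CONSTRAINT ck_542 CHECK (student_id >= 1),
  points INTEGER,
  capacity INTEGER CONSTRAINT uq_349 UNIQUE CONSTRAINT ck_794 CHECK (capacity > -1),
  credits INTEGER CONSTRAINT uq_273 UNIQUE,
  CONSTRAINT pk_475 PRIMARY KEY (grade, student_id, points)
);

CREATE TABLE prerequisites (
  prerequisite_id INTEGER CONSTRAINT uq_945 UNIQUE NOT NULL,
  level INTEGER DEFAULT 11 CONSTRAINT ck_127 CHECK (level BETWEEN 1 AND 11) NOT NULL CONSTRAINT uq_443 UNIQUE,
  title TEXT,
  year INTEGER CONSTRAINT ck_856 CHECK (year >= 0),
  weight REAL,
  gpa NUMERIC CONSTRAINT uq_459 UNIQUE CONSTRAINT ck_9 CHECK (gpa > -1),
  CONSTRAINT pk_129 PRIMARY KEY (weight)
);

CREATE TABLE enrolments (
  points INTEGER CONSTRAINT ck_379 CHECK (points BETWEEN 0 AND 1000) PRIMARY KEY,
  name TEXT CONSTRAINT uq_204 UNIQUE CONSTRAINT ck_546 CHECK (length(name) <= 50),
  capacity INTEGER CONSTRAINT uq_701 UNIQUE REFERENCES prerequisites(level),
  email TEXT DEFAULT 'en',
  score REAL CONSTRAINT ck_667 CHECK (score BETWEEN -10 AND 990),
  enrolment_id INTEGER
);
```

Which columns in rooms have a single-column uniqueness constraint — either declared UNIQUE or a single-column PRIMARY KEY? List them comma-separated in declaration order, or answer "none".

weight

- due_date: part of a composite PRIMARY KEY — only the tuple is unique, not this column on its own.
- points: part of a composite PRIMARY KEY — only the tuple is unique, not this column on its own.
- grade: no UNIQUE or single-column PK constraint.
- credits: no UNIQUE or single-column PK constraint.
- weight: declared UNIQUE → unique.
- major: part of a composite PRIMARY KEY — only the tuple is unique, not this column on its own.
- score: no UNIQUE or single-column PK constraint.
- email: no UNIQUE or single-column PK constraint.
- gpa: no UNIQUE or single-column PK constraint.
- code: no UNIQUE or single-column PK constraint.
- room_id: no UNIQUE or single-column PK constraint.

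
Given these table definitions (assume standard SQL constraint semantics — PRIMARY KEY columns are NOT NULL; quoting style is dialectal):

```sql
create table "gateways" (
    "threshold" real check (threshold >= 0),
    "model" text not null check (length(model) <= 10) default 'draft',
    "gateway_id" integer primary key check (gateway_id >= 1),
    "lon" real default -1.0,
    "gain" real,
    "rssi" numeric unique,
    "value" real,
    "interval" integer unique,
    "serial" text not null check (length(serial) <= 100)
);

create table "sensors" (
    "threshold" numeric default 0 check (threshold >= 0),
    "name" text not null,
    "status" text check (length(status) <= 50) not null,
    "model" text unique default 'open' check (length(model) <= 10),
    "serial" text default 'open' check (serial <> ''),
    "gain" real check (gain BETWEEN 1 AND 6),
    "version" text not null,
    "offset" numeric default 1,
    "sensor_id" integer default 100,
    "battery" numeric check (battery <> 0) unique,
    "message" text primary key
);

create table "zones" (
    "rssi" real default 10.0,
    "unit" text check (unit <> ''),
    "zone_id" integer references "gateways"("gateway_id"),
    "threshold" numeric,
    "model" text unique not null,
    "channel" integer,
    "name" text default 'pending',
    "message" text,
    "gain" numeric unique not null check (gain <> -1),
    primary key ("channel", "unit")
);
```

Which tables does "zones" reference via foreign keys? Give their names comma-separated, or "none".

gateways

- zone_id REFERENCES gateways(gateway_id).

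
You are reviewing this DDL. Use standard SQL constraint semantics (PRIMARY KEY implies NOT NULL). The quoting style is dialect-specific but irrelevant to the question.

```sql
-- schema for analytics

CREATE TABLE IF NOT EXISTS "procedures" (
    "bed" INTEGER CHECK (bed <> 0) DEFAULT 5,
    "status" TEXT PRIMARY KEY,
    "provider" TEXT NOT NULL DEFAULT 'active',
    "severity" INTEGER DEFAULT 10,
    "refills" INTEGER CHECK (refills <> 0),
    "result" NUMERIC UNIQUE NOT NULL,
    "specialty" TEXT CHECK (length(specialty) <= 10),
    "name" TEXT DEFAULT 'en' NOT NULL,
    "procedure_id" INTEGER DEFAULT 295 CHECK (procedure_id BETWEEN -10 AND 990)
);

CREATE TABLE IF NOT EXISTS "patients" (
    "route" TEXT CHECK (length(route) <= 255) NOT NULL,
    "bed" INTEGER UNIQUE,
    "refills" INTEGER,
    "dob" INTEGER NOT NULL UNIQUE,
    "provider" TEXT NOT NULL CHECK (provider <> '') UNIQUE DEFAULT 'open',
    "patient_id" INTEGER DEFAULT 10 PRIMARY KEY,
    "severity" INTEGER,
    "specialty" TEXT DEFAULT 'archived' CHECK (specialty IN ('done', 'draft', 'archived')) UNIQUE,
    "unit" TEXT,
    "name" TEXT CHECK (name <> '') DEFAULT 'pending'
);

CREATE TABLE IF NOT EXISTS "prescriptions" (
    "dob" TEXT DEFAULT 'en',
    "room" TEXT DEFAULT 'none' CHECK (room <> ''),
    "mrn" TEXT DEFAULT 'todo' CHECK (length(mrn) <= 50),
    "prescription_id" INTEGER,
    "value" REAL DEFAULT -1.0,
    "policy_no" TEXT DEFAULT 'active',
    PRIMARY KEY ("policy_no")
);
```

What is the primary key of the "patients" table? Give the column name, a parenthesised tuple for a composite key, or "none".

patient_id

patient_id is declared PRIMARY KEY inline on the column.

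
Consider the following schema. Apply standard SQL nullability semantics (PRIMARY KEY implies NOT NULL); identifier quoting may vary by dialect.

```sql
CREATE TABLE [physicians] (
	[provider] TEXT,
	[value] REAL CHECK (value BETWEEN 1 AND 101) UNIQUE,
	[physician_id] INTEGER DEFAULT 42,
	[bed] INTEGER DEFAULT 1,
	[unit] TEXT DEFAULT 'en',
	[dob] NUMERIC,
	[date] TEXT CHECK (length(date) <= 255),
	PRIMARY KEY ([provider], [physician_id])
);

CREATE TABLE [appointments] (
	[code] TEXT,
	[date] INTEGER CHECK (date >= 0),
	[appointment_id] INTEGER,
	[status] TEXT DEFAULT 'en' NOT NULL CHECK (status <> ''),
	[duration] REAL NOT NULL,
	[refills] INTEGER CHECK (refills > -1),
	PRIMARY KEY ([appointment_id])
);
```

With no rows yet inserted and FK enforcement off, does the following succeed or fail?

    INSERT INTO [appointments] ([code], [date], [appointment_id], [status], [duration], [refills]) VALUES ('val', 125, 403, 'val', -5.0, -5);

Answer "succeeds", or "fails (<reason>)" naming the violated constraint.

fails (CHECK on refills)

The value -5 for refills violates CHECK (refills > -1).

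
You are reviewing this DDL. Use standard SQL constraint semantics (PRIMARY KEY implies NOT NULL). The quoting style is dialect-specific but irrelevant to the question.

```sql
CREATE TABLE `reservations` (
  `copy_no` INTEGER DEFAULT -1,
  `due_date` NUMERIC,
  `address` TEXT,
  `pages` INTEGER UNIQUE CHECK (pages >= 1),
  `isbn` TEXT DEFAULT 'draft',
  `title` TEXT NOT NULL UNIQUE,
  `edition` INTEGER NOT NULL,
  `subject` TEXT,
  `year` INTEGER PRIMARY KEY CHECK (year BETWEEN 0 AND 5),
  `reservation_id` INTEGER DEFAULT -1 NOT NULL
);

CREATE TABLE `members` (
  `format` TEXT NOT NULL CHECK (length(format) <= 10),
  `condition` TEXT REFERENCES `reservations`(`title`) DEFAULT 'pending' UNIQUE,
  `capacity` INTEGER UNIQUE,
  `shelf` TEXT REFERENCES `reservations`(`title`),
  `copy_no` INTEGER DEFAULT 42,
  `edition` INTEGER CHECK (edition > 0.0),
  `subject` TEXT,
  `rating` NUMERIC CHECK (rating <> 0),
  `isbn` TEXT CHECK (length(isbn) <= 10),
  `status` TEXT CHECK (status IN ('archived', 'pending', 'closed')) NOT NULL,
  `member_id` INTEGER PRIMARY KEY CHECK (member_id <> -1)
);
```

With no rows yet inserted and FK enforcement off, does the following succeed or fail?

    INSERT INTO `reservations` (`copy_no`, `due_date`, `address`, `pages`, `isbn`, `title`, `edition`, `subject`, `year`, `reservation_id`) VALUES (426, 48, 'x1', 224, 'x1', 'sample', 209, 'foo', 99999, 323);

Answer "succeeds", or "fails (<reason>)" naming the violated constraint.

fails (CHECK on year)

The value 99999 for year violates CHECK (year BETWEEN 0 AND 5).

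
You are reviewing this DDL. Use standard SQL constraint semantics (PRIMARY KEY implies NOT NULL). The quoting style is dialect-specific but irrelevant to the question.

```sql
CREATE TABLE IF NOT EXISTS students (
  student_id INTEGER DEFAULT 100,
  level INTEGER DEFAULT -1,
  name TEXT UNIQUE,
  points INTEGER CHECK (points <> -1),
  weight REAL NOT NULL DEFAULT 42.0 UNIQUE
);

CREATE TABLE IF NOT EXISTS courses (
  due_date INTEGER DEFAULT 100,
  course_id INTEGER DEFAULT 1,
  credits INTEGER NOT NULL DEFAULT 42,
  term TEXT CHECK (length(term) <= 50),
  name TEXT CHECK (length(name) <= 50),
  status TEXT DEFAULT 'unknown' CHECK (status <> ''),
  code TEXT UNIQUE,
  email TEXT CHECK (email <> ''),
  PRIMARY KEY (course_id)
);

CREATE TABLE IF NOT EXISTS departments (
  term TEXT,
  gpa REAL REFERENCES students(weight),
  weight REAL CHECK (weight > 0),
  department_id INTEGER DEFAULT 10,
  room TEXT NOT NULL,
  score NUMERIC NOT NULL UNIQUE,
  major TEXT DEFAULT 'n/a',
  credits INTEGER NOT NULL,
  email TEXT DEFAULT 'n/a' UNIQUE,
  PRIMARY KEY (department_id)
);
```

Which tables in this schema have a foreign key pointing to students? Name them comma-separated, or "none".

- departments.gpa references students(weight).

departments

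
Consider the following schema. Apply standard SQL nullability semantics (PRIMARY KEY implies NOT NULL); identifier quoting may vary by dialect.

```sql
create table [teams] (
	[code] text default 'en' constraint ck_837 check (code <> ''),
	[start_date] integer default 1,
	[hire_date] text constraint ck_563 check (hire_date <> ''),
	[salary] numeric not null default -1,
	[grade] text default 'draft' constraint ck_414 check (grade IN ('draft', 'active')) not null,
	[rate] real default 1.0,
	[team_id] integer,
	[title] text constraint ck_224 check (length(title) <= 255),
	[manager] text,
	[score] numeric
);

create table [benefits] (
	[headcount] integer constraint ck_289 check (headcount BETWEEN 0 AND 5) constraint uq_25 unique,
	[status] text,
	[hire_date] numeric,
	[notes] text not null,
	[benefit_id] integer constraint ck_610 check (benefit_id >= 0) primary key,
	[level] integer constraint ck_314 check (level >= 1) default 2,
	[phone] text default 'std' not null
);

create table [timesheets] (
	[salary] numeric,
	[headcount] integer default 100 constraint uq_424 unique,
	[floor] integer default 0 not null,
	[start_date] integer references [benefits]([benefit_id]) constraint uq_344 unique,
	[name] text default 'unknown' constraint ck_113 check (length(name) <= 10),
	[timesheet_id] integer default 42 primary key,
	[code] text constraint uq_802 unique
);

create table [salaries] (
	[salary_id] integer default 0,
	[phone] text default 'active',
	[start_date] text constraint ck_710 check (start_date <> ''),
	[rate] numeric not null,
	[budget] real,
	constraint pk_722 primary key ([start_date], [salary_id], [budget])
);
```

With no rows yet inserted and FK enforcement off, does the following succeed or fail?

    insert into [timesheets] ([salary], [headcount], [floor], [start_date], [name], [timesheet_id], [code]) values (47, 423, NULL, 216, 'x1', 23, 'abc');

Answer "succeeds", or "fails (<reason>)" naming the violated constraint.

floor is explicitly set to NULL, but floor is declared NOT NULL.

fails (NOT NULL on floor)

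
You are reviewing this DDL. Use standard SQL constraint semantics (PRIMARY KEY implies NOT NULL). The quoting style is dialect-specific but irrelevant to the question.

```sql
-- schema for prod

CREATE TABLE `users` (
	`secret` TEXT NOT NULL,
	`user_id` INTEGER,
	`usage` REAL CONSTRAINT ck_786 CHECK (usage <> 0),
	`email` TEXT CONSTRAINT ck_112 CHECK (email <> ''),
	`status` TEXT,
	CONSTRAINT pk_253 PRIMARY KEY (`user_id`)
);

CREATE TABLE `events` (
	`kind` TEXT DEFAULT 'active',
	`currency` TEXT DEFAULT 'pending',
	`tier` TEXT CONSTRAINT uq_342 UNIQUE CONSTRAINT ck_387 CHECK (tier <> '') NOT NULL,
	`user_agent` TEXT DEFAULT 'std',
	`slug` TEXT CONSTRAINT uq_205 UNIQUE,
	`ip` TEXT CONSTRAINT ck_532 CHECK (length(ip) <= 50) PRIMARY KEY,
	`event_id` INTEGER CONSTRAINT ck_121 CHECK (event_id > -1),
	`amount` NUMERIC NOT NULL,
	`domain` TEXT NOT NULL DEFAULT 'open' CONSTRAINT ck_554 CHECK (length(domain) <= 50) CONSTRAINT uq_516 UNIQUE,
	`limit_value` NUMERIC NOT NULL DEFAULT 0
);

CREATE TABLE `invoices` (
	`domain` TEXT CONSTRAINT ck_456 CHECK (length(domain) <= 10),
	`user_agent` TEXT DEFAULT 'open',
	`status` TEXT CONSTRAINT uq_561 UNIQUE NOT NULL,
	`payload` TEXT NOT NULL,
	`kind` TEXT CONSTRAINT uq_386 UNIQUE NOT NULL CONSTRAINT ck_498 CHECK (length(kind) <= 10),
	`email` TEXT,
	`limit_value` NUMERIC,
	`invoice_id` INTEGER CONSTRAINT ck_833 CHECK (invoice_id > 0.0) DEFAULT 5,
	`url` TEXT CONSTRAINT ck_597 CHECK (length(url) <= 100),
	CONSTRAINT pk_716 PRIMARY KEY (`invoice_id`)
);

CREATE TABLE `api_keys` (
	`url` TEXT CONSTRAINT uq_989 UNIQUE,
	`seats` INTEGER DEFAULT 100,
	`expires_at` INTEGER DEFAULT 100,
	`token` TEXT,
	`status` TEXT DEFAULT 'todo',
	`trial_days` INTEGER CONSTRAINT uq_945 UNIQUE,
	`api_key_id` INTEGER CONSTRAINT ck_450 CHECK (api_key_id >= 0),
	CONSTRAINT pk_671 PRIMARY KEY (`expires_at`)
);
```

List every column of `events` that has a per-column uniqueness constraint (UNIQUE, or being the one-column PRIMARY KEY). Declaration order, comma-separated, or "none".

tier, slug, ip, domain

- kind: no UNIQUE or single-column PK constraint.
- currency: no UNIQUE or single-column PK constraint.
- tier: declared UNIQUE → unique.
- user_agent: no UNIQUE or single-column PK constraint.
- slug: declared UNIQUE → unique.
- ip: single-column PRIMARY KEY → unique.
- event_id: no UNIQUE or single-column PK constraint.
- amount: no UNIQUE or single-column PK constraint.
- domain: declared UNIQUE → unique.
- limit_value: no UNIQUE or single-column PK constraint.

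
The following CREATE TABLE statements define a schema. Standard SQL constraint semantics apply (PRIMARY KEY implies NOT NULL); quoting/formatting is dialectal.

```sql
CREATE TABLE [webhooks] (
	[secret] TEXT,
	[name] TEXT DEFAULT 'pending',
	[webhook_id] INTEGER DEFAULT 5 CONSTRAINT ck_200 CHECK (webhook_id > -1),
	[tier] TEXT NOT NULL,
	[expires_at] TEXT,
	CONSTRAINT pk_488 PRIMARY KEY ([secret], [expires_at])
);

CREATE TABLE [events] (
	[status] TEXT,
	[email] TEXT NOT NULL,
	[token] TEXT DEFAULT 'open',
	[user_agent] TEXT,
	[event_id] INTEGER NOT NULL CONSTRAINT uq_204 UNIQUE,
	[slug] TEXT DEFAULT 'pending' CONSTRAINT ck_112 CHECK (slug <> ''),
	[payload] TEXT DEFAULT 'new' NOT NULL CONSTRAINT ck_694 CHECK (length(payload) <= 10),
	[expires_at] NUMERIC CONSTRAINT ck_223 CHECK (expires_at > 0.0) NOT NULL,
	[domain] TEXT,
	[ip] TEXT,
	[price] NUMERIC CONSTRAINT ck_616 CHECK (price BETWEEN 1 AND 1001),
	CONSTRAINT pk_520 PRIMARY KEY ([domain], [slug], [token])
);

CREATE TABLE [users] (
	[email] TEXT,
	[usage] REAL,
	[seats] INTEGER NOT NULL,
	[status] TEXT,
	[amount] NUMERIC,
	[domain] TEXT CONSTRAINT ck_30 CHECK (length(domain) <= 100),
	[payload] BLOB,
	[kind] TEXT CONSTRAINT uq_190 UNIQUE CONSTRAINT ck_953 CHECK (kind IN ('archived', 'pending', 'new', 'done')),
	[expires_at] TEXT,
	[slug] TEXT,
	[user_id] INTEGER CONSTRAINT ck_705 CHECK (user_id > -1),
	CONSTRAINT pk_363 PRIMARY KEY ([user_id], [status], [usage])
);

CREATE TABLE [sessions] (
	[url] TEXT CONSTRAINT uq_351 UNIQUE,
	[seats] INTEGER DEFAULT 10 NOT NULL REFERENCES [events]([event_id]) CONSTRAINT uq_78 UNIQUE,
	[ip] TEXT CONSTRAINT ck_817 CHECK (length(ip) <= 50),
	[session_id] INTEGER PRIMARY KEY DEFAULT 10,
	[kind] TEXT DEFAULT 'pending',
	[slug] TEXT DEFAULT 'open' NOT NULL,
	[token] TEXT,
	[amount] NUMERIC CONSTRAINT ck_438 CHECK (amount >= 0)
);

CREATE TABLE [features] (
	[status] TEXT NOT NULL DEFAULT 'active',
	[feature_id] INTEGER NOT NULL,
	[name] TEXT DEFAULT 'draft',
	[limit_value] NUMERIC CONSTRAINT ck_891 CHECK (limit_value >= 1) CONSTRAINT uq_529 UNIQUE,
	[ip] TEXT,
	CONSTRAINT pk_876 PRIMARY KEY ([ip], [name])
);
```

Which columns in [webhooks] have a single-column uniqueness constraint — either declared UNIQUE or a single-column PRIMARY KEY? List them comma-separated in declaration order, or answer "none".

- secret: part of a composite PRIMARY KEY — only the tuple is unique, not this column on its own.
- name: no UNIQUE or single-column PK constraint.
- webhook_id: no UNIQUE or single-column PK constraint.
- tier: no UNIQUE or single-column PK constraint.
- expires_at: part of a composite PRIMARY KEY — only the tuple is unique, not this column on its own.

none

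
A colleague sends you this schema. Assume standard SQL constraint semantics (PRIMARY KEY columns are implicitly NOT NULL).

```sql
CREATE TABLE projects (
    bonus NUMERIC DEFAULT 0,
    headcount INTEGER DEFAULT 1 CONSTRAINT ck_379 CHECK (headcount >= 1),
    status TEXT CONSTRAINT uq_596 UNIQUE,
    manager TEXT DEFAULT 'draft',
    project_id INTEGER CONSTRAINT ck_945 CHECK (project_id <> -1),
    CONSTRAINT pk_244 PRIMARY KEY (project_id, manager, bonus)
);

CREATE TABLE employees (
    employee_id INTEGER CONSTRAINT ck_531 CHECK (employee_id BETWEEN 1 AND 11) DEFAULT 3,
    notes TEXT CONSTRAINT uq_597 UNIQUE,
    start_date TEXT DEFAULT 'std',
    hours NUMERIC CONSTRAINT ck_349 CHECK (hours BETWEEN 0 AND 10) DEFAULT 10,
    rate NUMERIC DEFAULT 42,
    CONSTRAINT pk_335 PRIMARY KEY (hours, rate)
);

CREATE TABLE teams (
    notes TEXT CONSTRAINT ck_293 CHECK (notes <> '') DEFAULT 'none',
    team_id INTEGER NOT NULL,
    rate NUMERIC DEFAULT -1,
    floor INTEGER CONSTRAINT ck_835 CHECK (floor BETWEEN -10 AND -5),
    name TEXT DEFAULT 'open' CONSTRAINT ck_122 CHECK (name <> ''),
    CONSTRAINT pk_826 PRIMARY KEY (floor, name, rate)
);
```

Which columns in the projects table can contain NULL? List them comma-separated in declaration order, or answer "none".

- bonus: part of the PRIMARY KEY, which implies NOT NULL → not nullable.
- headcount: CHECK does not forbid NULL (a CHECK constraint passes when its expression is NULL) → nullable.
- status: UNIQUE does not imply NOT NULL → nullable.
- manager: part of the PRIMARY KEY, which implies NOT NULL → not nullable.
- project_id: part of the PRIMARY KEY, which implies NOT NULL → not nullable.

headcount, status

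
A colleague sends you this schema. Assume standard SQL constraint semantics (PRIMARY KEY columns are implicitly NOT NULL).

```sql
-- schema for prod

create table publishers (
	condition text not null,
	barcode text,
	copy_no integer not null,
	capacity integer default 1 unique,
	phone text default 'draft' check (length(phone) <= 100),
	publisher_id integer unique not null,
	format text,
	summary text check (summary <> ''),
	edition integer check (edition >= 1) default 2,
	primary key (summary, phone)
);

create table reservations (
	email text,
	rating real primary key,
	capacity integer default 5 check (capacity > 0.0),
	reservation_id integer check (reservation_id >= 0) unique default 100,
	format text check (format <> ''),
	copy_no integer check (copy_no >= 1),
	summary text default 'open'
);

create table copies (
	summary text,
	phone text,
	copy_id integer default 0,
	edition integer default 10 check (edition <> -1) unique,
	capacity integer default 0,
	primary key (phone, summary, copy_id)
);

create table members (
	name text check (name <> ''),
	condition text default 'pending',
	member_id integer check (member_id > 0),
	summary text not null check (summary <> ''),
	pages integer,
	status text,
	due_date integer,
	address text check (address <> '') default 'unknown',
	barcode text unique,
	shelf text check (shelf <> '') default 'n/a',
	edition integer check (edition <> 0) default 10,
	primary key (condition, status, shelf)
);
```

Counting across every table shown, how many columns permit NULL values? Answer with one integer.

19

publishers: 4 nullable (barcode, capacity, format, edition — PK (summary, phone) and explicit NOT NULL columns excluded).
reservations: 6 nullable (email, capacity, reservation_id, format, copy_no, summary — PK (rating) and explicit NOT NULL columns excluded).
copies: 2 nullable (edition, capacity — PK (phone, summary, copy_id) and explicit NOT NULL columns excluded).
members: 7 nullable (name, member_id, pages, due_date, address, barcode, edition — PK (condition, status, shelf) and explicit NOT NULL columns excluded).
Total: 4 + 6 + 2 + 7 = 19.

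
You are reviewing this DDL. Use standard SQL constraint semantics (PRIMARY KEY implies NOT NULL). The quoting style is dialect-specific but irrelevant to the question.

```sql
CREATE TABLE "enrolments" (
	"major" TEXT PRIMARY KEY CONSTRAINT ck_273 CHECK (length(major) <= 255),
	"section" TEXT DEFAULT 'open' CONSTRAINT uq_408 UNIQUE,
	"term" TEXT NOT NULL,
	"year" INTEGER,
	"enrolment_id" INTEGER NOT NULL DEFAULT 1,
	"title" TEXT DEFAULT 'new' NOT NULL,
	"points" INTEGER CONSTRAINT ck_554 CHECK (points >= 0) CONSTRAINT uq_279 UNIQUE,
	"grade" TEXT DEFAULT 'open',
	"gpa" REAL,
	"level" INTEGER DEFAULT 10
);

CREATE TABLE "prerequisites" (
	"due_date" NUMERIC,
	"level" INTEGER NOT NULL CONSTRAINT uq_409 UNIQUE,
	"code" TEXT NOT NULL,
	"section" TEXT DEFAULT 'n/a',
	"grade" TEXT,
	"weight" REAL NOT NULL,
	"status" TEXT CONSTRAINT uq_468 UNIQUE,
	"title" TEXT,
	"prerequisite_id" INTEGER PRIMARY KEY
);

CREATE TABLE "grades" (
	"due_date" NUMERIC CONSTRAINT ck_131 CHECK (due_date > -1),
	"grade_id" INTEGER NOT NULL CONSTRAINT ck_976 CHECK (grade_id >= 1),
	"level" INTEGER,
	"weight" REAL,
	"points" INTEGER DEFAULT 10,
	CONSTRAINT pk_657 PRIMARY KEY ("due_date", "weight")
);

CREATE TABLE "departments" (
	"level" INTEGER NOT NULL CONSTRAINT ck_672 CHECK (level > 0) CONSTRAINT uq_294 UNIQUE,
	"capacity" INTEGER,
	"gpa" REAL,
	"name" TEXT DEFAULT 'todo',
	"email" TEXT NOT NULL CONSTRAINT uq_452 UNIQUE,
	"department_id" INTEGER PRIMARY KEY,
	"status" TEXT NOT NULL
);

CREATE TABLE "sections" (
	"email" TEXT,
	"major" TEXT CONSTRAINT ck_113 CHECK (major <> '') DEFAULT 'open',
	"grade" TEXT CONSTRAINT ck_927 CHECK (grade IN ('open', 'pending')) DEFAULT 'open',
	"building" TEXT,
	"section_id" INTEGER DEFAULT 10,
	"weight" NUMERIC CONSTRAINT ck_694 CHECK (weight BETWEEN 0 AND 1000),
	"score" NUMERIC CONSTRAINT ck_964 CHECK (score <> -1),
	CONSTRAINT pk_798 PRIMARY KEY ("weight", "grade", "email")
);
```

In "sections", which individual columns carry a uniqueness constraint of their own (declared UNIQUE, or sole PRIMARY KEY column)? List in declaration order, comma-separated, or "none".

- email: part of a composite PRIMARY KEY — only the tuple is unique, not this column on its own.
- major: no UNIQUE or single-column PK constraint.
- grade: part of a composite PRIMARY KEY — only the tuple is unique, not this column on its own.
- building: no UNIQUE or single-column PK constraint.
- section_id: no UNIQUE or single-column PK constraint.
- weight: part of a composite PRIMARY KEY — only the tuple is unique, not this column on its own.
- score: no UNIQUE or single-column PK constraint.

none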